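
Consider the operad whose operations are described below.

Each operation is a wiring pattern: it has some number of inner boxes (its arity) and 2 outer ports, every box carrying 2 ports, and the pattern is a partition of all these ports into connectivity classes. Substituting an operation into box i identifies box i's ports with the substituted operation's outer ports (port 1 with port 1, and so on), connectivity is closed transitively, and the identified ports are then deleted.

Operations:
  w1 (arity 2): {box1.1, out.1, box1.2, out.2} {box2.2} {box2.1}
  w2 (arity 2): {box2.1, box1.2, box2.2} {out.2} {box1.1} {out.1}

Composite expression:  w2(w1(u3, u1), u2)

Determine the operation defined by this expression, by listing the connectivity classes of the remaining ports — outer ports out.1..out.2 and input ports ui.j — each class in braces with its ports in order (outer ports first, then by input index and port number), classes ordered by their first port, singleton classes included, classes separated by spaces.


{out.1} {out.2} {u1.1} {u1.2} {u2.1, u2.2, u3.1, u3.2}

Two ports join when wires chain via w2-identified ports.
the subtree at w1 composes to {out.1, out.2, u3.1, u3.2} {u1.1} {u1.2} on (u3, u1); out.j = own outer ports
the subtree at w2 composes to {out.1} {out.2} {u1.1} {u1.2} {u2.1, u2.2, u3.1, u3.2} on (u3, u1, u2); out.j = own outer ports


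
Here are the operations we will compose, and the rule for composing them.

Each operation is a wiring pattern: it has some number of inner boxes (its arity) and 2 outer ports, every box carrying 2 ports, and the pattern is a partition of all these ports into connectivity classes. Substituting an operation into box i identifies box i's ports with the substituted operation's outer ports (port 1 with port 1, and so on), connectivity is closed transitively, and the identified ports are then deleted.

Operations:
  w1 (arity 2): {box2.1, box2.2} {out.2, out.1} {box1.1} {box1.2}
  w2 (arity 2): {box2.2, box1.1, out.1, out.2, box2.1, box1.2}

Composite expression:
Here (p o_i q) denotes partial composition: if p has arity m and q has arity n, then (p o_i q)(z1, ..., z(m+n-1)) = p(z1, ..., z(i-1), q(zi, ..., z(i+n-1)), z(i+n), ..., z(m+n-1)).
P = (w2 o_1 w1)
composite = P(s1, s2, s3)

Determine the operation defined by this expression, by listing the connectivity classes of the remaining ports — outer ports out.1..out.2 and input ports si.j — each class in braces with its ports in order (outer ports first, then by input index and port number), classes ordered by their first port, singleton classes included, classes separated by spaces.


After gluing at w2, chains via deleted ports link the s-ports.
through w1, on inputs (s1, s2): {out.1, out.2} {s1.1} {s1.2} {s2.1, s2.2} (out.j = stage outer ports)
through w2, on inputs (s1, s2, s3): {out.1, out.2, s3.1, s3.2} {s1.1} {s1.2} {s2.1, s2.2} (out.j = stage outer ports)

{out.1, out.2, s3.1, s3.2} {s1.1} {s1.2} {s2.1, s2.2}


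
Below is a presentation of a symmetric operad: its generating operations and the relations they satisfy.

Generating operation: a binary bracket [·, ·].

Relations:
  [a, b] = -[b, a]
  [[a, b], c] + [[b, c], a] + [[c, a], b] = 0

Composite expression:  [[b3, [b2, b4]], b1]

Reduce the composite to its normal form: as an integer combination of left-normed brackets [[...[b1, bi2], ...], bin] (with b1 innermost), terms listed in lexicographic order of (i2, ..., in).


[[[b1, b2], b4], b3] - [[[b1, b3], b2], b4] + [[[b1, b3], b4], b2] - [[[b1, b4], b2], b3]

A multilinear Lie element is pinned by b1-initial words (b1 innermost).
Composite bracket: [[b3, [b2, b4]], b1]
Expanding via [a, b] = ab - ba: 8 signed words (2^3 = 8).
The b1-initial words carry the normal form:
  sign of b1b2b4b3 is +1, so it contributes +[[[b1, b2], b4], b3]
  sign of b1b3b2b4 is -1, so it contributes -[[[b1, b3], b2], b4]
  sign of b1b3b4b2 is +1, so it contributes +[[[b1, b3], b4], b2]
  sign of b1b4b2b3 is -1, so it contributes -[[[b1, b4], b2], b3]


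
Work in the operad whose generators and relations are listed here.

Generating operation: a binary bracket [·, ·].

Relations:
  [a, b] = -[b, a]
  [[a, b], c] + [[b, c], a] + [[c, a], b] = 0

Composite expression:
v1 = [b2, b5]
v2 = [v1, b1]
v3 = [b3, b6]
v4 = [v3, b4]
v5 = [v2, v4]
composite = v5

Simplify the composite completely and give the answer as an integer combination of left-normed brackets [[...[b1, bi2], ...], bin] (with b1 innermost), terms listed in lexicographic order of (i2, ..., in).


Skip Jacobi rewriting: expand, keep b1-initial words, read off terms.
Composite bracket: [[[b2, b5], b1], [[b3, b6], b4]]
Full expansion: 32 signed words from ab - ba (2^5 = 32).
Keep just the words that open with b1:
  the word b1b2b5b3b6b4 carries sign -1 and contributes -[[[[[b1, b2], b5], b3], b6], b4]
  the word b1b2b5b4b3b6 carries sign +1 and contributes +[[[[[b1, b2], b5], b4], b3], b6]
  the word b1b2b5b4b6b3 carries sign -1 and contributes -[[[[[b1, b2], b5], b4], b6], b3]
  the word b1b2b5b6b3b4 carries sign +1 and contributes +[[[[[b1, b2], b5], b6], b3], b4]
  the word b1b5b2b3b6b4 carries sign +1 and contributes +[[[[[b1, b5], b2], b3], b6], b4]
  the word b1b5b2b4b3b6 carries sign -1 and contributes -[[[[[b1, b5], b2], b4], b3], b6]
  the word b1b5b2b4b6b3 carries sign +1 and contributes +[[[[[b1, b5], b2], b4], b6], b3]
  the word b1b5b2b6b3b4 carries sign -1 and contributes -[[[[[b1, b5], b2], b6], b3], b4]

-[[[[[b1, b2], b5], b3], b6], b4] + [[[[[b1, b2], b5], b4], b3], b6] - [[[[[b1, b2], b5], b4], b6], b3] + [[[[[b1, b2], b5], b6], b3], b4] + [[[[[b1, b5], b2], b3], b6], b4] - [[[[[b1, b5], b2], b4], b3], b6] + [[[[[b1, b5], b2], b4], b6], b3] - [[[[[b1, b5], b2], b6], b3], b4]


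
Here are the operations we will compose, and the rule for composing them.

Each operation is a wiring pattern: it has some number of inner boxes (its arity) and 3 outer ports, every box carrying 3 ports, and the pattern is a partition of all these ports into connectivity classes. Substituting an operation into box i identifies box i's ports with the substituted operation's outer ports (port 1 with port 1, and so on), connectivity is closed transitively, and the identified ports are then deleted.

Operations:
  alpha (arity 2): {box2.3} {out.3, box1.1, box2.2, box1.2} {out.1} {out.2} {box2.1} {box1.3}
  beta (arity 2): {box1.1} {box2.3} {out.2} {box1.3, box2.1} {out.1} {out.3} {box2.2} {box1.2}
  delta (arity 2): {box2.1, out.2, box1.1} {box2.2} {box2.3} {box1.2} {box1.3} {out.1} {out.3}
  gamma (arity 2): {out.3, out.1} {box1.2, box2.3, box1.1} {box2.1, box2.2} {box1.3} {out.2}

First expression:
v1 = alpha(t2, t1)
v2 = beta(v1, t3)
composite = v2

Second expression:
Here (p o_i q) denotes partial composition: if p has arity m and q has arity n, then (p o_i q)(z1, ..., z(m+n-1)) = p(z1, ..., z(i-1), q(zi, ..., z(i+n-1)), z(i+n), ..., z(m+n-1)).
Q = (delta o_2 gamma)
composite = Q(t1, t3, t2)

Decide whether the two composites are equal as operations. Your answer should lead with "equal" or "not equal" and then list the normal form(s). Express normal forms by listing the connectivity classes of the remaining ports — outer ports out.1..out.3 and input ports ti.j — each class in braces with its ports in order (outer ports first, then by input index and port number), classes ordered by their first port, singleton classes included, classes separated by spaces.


not equal; first: {out.1} {out.2} {out.3} {t1.1} {t1.2, t2.1, t2.2, t3.1} {t1.3} {t2.3} {t3.2} {t3.3}; second: {out.1} {out.2, t1.1} {out.3} {t1.2} {t1.3} {t2.1, t2.2} {t2.3, t3.1, t3.2} {t3.3}

Normal form of the first expression: {out.1} {out.2} {out.3} {t1.1} {t1.2, t2.1, t2.2, t3.1} {t1.3} {t2.3} {t3.2} {t3.3}
Normal form of the second expression: {out.1} {out.2, t1.1} {out.3} {t1.2} {t1.3} {t2.1, t2.2} {t2.3, t3.1, t3.2} {t3.3}
No match — not equal.


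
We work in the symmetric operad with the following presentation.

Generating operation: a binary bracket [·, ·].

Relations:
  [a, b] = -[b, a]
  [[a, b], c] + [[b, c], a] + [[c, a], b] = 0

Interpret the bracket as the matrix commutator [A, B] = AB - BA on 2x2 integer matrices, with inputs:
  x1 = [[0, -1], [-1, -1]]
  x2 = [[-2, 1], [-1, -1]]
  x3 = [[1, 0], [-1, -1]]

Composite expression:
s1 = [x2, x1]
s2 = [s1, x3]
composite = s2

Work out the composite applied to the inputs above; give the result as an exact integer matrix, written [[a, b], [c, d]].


[[0, 0], [-8, 0]]

[x2, x1] = [[-2, 0], [-2, 2]]
[[x2, x1], x3] = [[0, 0], [-8, 0]]


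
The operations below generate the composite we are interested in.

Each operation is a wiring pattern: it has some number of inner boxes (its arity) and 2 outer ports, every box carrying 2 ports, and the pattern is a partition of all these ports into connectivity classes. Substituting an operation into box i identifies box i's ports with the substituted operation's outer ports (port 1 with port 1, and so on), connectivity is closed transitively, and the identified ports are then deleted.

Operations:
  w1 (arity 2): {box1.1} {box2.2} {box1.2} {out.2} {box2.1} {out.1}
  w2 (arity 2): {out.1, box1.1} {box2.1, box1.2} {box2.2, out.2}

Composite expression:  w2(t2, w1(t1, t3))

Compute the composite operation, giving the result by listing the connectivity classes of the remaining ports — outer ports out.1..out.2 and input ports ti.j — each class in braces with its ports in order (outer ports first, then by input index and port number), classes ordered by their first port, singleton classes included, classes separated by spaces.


Treat the ports identified at w2 as solder joints: merge, then drop.
the subtree at w1 composes to {out.1} {out.2} {t1.1} {t1.2} {t3.1} {t3.2} on (t1, t3); out.j = own outer ports
the subtree at w2 composes to {out.1, t2.1} {out.2} {t1.1} {t1.2} {t2.2} {t3.1} {t3.2} on (t2, t1, t3); out.j = own outer ports

{out.1, t2.1} {out.2} {t1.1} {t1.2} {t2.2} {t3.1} {t3.2}


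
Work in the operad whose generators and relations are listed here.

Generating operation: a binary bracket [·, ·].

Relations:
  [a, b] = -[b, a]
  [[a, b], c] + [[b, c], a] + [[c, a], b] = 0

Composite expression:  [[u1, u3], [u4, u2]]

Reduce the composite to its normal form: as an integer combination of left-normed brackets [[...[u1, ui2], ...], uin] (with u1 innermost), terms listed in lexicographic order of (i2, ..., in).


Antisymmetry and Jacobi reduce to u1-anchored left-normed brackets.
Composite bracket: [[u1, u3], [u4, u2]]
Under [a, b] = ab - ba we get 8 signed associative words (2^3 = 8).
Coefficients come from the u1-initial words:
  sign of u1u3u2u4 is -1, so it contributes -[[[u1, u3], u2], u4]
  sign of u1u3u4u2 is +1, so it contributes +[[[u1, u3], u4], u2]

-[[[u1, u3], u2], u4] + [[[u1, u3], u4], u2]


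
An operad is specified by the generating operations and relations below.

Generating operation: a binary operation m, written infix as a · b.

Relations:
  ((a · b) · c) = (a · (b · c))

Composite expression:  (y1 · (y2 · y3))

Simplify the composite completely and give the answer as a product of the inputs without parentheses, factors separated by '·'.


All parenthesizations of m agree; list the y-inputs left to right.
(y2 · y3) linearizes to y2 · y3
(y1 · (y2 · y3)) linearizes to y1 · y2 · y3

y1 · y2 · y3


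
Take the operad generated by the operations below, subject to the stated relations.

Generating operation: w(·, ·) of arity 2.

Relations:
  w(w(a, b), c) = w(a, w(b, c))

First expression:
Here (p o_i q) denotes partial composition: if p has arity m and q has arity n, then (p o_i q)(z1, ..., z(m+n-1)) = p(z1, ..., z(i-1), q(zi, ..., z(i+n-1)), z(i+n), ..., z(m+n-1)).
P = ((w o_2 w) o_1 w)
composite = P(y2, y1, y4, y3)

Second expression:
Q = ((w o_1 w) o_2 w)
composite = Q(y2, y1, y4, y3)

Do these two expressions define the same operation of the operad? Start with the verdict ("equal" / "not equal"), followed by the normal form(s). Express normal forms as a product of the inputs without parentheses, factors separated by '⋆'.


equal; both compose to y2 ⋆ y1 ⋆ y4 ⋆ y3

The first expression reduces to y2 ⋆ y1 ⋆ y4 ⋆ y3
The second expression reduces to y2 ⋆ y1 ⋆ y4 ⋆ y3
Both agree, so they are equal.


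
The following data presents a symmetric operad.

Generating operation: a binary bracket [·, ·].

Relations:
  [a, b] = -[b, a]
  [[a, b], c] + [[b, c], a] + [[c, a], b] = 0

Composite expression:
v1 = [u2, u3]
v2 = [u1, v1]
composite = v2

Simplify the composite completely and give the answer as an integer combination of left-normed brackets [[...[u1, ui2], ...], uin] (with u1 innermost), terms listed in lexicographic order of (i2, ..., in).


[[u1, u2], u3] - [[u1, u3], u2]

Skip Jacobi rewriting: expand, keep u1-initial words, read off terms.
Composite bracket: [u1, [u2, u3]]
Each bracket splits as ab - ba, giving 4 signed words (2^2 = 4).
The u1-initial words carry the normal form:
  sign of u1u2u3 is +1, so it contributes +[[u1, u2], u3]
  sign of u1u3u2 is -1, so it contributes -[[u1, u3], u2]


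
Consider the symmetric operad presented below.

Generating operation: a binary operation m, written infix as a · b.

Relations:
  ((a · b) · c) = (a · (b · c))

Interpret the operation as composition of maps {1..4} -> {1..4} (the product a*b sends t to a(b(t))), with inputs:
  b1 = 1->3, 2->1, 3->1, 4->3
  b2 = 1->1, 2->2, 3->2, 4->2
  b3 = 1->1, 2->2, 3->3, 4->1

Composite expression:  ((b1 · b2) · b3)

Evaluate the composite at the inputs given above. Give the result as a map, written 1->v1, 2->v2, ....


1->3, 2->1, 3->1, 4->3

(b1 · b2) = 1->3, 2->1, 3->1, 4->1
((b1 · b2) · b3) = 1->3, 2->1, 3->1, 4->3


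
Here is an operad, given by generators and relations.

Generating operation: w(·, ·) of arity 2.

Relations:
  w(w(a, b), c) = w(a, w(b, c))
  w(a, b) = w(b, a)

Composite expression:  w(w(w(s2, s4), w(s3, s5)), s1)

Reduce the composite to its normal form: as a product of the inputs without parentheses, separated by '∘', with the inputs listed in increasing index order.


Both nesting and order wash out for w; what remains is which s's occur.
w(s2, s4) unparenthesizes to s2 ∘ s4
w(s3, s5) unparenthesizes to s3 ∘ s5
w(w(s2, s4), w(s3, s5)) unparenthesizes to s2 ∘ s4 ∘ s3 ∘ s5
w(w(w(s2, s4), w(s3, s5)), s1) unparenthesizes to s2 ∘ s4 ∘ s3 ∘ s5 ∘ s1
reordering the factors by index: s1 ∘ s2 ∘ s3 ∘ s4 ∘ s5

s1 ∘ s2 ∘ s3 ∘ s4 ∘ s5


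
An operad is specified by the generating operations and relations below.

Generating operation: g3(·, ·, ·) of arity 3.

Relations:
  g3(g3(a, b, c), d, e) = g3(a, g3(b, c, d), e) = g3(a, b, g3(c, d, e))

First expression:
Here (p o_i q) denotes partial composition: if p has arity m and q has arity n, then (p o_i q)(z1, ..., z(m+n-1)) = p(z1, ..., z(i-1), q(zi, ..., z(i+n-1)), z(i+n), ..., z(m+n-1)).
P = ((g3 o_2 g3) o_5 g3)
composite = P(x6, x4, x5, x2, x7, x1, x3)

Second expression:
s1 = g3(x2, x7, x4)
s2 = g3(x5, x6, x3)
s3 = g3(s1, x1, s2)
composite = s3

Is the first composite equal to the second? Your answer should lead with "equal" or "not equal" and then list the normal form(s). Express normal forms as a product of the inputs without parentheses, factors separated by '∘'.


not equal — first x6 ∘ x4 ∘ x5 ∘ x2 ∘ x7 ∘ x1 ∘ x3, second x2 ∘ x7 ∘ x4 ∘ x1 ∘ x5 ∘ x6 ∘ x3

Reducing the first expression gives x6 ∘ x4 ∘ x5 ∘ x2 ∘ x7 ∘ x1 ∘ x3
Reducing the second expression gives x2 ∘ x7 ∘ x4 ∘ x1 ∘ x5 ∘ x6 ∘ x3
No match — not equal.


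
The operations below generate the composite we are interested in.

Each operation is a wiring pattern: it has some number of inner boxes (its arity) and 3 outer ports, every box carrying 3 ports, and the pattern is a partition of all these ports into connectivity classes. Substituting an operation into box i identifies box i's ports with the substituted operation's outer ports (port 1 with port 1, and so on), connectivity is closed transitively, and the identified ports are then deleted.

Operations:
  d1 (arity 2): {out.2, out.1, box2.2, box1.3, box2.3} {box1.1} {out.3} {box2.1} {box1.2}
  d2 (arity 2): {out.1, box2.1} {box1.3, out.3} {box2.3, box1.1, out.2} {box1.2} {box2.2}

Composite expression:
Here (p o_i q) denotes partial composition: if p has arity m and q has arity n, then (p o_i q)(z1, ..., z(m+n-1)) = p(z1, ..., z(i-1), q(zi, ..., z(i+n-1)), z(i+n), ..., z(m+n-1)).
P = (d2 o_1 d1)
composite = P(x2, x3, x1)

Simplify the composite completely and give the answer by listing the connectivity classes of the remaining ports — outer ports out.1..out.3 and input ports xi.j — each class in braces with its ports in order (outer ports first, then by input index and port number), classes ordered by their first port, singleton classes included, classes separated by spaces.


Substituting into d2 glues patterns; closure does the rest.
through d1, on inputs (x2, x3): {out.1, out.2, x2.3, x3.2, x3.3} {out.3} {x2.1} {x2.2} {x3.1} (out.j = stage outer ports)
through d2, on inputs (x2, x3, x1): {out.1, x1.1} {out.2, x1.3, x2.3, x3.2, x3.3} {out.3} {x1.2} {x2.1} {x2.2} {x3.1} (out.j = stage outer ports)

{out.1, x1.1} {out.2, x1.3, x2.3, x3.2, x3.3} {out.3} {x1.2} {x2.1} {x2.2} {x3.1}


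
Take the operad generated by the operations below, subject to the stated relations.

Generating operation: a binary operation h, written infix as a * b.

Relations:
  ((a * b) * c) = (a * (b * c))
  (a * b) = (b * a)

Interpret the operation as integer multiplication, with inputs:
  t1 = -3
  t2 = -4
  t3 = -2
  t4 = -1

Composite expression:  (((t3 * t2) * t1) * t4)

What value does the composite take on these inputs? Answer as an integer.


24


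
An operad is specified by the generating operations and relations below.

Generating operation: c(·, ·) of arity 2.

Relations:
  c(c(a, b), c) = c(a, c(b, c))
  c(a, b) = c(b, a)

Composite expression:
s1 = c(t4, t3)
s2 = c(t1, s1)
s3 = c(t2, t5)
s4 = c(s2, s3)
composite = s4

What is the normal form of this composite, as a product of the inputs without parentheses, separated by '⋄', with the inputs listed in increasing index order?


Reordering under c is free, so list the t-inputs canonically.
c(t4, t3) collapses to t4 ⋄ t3
c(t1, c(t4, t3)) collapses to t1 ⋄ t4 ⋄ t3
c(t2, t5) collapses to t2 ⋄ t5
c(c(t1, c(t4, t3)), c(t2, t5)) collapses to t1 ⋄ t4 ⋄ t3 ⋄ t2 ⋄ t5
commutativity sorts the factors: t1 ⋄ t2 ⋄ t3 ⋄ t4 ⋄ t5

t1 ⋄ t2 ⋄ t3 ⋄ t4 ⋄ t5


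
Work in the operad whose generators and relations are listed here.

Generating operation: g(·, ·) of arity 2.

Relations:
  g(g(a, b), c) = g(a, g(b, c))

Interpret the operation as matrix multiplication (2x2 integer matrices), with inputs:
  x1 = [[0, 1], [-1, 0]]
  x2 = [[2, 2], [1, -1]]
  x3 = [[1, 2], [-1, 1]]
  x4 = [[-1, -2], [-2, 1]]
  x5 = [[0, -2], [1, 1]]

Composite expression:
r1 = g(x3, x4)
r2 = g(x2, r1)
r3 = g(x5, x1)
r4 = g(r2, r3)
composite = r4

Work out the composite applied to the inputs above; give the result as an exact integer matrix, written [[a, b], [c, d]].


[[-30, 6], [-5, -3]]

g(x3, x4) = [[-5, 0], [-1, 3]]
g(x2, g(x3, x4)) = [[-12, 6], [-4, -3]]
g(x5, x1) = [[2, 0], [-1, 1]]
g(g(x2, g(x3, x4)), g(x5, x1)) = [[-30, 6], [-5, -3]]


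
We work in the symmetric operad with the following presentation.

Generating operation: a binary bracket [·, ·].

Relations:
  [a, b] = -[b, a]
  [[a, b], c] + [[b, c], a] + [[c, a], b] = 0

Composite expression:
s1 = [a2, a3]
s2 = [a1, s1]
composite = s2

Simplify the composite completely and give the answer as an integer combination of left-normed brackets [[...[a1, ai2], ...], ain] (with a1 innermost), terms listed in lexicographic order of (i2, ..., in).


[[a1, a2], a3] - [[a1, a3], a2]


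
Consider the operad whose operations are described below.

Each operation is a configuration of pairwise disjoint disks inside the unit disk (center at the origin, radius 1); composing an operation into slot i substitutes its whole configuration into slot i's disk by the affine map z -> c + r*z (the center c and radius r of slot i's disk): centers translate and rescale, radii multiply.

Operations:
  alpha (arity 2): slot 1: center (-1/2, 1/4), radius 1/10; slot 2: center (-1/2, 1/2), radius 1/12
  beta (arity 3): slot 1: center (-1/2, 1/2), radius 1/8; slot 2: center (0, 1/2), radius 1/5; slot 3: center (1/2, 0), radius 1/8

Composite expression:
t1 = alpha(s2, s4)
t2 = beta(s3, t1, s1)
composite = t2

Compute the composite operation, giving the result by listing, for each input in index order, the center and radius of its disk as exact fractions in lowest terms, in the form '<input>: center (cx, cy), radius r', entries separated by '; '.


Follow each s-input down from beta: c' goes to c + r*c', radius to r*r'.
input s3: composing its 1 substitution step yields center (-1/2, 1/2), radius 1/8
input s2: composing its 2 substitution steps yields center (-1/10, 11/20), radius 1/50
input s4: composing its 2 substitution steps yields center (-1/10, 3/5), radius 1/60
input s1: composing its 1 substitution step yields center (1/2, 0), radius 1/8

s1: center (1/2, 0), radius 1/8; s2: center (-1/10, 11/20), radius 1/50; s3: center (-1/2, 1/2), radius 1/8; s4: center (-1/10, 3/5), radius 1/60


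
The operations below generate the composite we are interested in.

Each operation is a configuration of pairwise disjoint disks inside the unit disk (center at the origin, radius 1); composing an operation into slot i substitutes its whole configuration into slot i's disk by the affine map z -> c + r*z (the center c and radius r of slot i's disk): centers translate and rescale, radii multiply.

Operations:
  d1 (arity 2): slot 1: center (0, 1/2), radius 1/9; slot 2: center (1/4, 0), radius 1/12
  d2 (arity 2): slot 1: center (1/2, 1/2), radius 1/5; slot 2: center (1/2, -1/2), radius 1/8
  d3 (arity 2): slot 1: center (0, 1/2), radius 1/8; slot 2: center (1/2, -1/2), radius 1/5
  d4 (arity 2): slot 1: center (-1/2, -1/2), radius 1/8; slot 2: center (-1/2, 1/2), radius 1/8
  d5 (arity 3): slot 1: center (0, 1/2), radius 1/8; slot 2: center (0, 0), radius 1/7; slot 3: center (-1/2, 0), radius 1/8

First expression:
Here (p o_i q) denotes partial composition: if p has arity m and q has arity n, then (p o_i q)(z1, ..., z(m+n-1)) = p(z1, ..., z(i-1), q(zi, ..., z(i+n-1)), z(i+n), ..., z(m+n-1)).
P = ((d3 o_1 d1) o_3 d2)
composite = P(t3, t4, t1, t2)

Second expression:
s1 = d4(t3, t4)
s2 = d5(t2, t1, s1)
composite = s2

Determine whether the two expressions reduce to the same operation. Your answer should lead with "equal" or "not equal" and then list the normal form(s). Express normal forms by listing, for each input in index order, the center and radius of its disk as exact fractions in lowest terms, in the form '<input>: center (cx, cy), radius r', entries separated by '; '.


not equal; the first gives t1: center (3/5, -2/5), radius 1/25; t2: center (3/5, -3/5), radius 1/40; t3: center (0, 9/16), radius 1/72; t4: center (1/32, 1/2), radius 1/96 and the second t1: center (0, 0), radius 1/7; t2: center (0, 1/2), radius 1/8; t3: center (-9/16, -1/16), radius 1/64; t4: center (-9/16, 1/16), radius 1/64

Reducing the first expression gives t1: center (3/5, -2/5), radius 1/25; t2: center (3/5, -3/5), radius 1/40; t3: center (0, 9/16), radius 1/72; t4: center (1/32, 1/2), radius 1/96
Reducing the second expression gives t1: center (0, 0), radius 1/7; t2: center (0, 1/2), radius 1/8; t3: center (-9/16, -1/16), radius 1/64; t4: center (-9/16, 1/16), radius 1/64
The normal forms differ: not equal.


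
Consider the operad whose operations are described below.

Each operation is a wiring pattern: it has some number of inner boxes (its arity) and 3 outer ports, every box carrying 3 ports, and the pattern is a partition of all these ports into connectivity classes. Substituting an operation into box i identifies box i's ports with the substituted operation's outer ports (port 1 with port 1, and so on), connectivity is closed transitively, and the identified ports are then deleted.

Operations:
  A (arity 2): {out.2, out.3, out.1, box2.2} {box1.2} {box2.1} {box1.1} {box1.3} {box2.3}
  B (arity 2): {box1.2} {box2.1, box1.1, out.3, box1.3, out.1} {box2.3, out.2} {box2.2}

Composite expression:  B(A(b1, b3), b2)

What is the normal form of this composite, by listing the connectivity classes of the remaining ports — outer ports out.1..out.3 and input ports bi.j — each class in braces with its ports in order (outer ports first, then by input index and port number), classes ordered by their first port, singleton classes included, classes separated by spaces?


{out.1, out.3, b2.1, b3.2} {out.2, b2.3} {b1.1} {b1.2} {b1.3} {b2.2} {b3.1} {b3.3}

Connectivity passes through glued B-boundaries; trace each wire chain.
stage A: inputs (b1, b3), connectivity {out.1, out.2, out.3, b3.2} {b1.1} {b1.2} {b1.3} {b3.1} {b3.3}, out.j its boundary
stage B: inputs (b1, b3, b2), connectivity {out.1, out.3, b2.1, b3.2} {out.2, b2.3} {b1.1} {b1.2} {b1.3} {b2.2} {b3.1} {b3.3}, out.j its boundary


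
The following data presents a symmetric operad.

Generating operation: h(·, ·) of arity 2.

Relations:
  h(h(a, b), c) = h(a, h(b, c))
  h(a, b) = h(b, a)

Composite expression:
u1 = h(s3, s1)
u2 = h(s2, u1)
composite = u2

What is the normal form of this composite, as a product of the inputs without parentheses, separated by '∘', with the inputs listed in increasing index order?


s1 ∘ s2 ∘ s3

Reordering under h is free, so list the s-inputs canonically.
h(s3, s1) unparenthesizes to s3 ∘ s1
h(s2, h(s3, s1)) unparenthesizes to s2 ∘ s3 ∘ s1
rearranged into index order: s1 ∘ s2 ∘ s3


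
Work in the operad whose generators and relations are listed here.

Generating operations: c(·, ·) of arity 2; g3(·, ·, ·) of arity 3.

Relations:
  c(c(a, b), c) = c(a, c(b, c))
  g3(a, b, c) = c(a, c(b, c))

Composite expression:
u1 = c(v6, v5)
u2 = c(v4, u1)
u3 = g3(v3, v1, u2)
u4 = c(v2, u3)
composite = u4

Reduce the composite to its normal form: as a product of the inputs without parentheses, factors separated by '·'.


Under associativity of c, the answer is the v's in reading order.
c(v6, v5) unparenthesizes to v6 · v5
c(v4, c(v6, v5)) unparenthesizes to v4 · v6 · v5
g3(v3, v1, c(v4, c(v6, v5))) unparenthesizes to v3 · v1 · v4 · v6 · v5
c(v2, g3(v3, v1, c(v4, c(v6, v5)))) unparenthesizes to v2 · v3 · v1 · v4 · v6 · v5

v2 · v3 · v1 · v4 · v6 · v5


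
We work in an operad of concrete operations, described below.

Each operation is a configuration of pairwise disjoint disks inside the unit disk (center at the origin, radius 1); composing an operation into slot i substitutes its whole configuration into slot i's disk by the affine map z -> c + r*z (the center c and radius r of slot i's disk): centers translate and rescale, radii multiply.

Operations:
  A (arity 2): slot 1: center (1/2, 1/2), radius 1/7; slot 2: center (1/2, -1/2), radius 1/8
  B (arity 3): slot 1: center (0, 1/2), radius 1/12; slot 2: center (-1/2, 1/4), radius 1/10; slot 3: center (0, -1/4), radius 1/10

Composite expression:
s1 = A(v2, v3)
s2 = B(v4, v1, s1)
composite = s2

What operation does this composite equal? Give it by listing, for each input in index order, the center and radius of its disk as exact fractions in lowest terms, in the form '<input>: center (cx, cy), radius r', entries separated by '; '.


v1: center (-1/2, 1/4), radius 1/10; v2: center (1/20, -1/5), radius 1/70; v3: center (1/20, -3/10), radius 1/80; v4: center (0, 1/2), radius 1/12

Follow each v-input down from B: c' goes to c + r*c', radius to r*r'.
for v4, the 1-step affine chain lands on center (0, 1/2), radius 1/12
for v1, the 1-step affine chain lands on center (-1/2, 1/4), radius 1/10
for v2, the 2-step affine chain lands on center (1/20, -1/5), radius 1/70
for v3, the 2-step affine chain lands on center (1/20, -3/10), radius 1/80


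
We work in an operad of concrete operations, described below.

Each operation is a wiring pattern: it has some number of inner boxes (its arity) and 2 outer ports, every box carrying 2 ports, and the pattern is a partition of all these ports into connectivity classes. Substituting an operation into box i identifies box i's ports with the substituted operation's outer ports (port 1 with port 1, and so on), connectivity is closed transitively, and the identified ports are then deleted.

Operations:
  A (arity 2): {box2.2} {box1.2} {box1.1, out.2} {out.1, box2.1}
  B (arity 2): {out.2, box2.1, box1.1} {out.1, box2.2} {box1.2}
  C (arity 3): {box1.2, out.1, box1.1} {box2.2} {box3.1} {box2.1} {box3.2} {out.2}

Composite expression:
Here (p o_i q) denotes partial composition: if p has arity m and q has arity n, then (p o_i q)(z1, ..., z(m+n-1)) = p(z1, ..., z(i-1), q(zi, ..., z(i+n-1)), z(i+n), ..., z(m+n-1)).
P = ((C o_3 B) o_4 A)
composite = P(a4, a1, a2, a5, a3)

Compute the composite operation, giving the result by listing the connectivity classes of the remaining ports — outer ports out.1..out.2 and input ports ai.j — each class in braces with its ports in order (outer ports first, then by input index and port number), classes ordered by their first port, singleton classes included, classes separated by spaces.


{out.1, a4.1, a4.2} {out.2} {a1.1} {a1.2} {a2.1, a3.1} {a2.2} {a3.2} {a5.1} {a5.2}


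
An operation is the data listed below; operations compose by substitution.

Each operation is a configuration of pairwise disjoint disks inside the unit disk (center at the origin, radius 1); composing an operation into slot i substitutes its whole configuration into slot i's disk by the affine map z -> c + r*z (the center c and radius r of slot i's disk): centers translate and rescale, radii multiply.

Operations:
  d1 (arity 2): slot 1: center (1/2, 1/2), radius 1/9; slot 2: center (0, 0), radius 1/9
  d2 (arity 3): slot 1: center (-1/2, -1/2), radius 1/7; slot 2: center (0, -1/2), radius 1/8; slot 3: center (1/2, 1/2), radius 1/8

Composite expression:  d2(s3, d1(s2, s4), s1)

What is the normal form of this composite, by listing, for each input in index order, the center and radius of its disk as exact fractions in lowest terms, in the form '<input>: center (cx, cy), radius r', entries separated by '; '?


Below d2, radii multiply path by path; the s-disk centers shift.
input s3: composing its 1 substitution step yields center (-1/2, -1/2), radius 1/7
input s2: composing its 2 substitution steps yields center (1/16, -7/16), radius 1/72
input s4: composing its 2 substitution steps yields center (0, -1/2), radius 1/72
input s1: composing its 1 substitution step yields center (1/2, 1/2), radius 1/8

s1: center (1/2, 1/2), radius 1/8; s2: center (1/16, -7/16), radius 1/72; s3: center (-1/2, -1/2), radius 1/7; s4: center (0, -1/2), radius 1/72


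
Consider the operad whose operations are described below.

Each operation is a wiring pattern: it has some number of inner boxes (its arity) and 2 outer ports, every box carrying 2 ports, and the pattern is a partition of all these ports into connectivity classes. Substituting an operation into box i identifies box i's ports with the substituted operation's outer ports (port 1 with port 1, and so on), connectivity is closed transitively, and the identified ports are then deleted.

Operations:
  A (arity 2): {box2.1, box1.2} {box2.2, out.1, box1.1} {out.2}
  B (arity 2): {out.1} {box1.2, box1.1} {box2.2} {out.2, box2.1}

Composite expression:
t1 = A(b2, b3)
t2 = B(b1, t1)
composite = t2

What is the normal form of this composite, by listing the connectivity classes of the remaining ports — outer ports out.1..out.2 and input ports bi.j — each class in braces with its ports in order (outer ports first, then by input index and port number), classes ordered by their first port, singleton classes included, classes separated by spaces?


{out.1} {out.2, b2.1, b3.2} {b1.1, b1.2} {b2.2, b3.1}

Substituting into B glues patterns; closure does the rest.
the subtree at A composes to {out.1, b2.1, b3.2} {out.2} {b2.2, b3.1} on (b2, b3); out.j = own outer ports
the subtree at B composes to {out.1} {out.2, b2.1, b3.2} {b1.1, b1.2} {b2.2, b3.1} on (b1, b2, b3); out.j = own outer ports


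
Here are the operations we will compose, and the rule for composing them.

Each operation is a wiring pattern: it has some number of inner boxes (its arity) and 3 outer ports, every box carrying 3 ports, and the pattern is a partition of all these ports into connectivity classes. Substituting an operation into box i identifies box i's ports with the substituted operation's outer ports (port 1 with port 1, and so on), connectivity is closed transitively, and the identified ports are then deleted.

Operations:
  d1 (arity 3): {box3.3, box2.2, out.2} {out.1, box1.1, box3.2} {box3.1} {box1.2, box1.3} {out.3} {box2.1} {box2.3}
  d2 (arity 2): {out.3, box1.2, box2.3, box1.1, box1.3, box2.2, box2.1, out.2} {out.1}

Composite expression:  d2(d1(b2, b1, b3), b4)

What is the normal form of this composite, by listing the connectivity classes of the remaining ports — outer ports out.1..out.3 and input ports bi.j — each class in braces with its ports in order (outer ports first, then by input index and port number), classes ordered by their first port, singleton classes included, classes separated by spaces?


{out.1} {out.2, out.3, b1.2, b2.1, b3.2, b3.3, b4.1, b4.2, b4.3} {b1.1} {b1.3} {b2.2, b2.3} {b3.1}

Reachability decides: close wires over d2-identified ports.
composing d1 on (b2, b1, b3), with out.j its own outer ports: {out.1, b2.1, b3.2} {out.2, b1.2, b3.3} {out.3} {b1.1} {b1.3} {b2.2, b2.3} {b3.1}
composing d2 on (b2, b1, b3, b4), with out.j its own outer ports: {out.1} {out.2, out.3, b1.2, b2.1, b3.2, b3.3, b4.1, b4.2, b4.3} {b1.1} {b1.3} {b2.2, b2.3} {b3.1}


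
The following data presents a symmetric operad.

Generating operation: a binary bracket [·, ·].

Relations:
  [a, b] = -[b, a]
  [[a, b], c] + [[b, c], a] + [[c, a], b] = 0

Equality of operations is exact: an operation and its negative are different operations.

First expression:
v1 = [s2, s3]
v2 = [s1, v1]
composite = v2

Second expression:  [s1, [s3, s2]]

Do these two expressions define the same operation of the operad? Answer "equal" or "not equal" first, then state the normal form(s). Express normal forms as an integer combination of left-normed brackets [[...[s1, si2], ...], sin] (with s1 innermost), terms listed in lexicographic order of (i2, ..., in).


The first expression, normalized: [[s1, s2], s3] - [[s1, s3], s2]
The second expression, normalized: -[[s1, s2], s3] + [[s1, s3], s2]
Different reductions; not equal.

not equal — first [[s1, s2], s3] - [[s1, s3], s2], second -[[s1, s2], s3] + [[s1, s3], s2]


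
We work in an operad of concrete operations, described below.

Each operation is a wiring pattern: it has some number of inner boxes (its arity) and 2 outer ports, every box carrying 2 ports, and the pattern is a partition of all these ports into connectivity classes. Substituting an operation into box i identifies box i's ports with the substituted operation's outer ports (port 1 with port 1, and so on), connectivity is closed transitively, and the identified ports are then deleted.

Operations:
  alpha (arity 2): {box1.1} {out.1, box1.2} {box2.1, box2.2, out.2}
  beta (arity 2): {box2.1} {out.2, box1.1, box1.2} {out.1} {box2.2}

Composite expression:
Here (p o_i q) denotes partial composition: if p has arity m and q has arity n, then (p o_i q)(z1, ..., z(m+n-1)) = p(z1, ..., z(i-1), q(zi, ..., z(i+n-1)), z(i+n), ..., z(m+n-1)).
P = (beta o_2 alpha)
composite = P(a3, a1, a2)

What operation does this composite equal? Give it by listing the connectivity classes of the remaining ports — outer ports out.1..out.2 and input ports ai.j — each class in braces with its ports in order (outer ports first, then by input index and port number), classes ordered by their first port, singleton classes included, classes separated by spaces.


{out.1} {out.2, a3.1, a3.2} {a1.1} {a1.2} {a2.1, a2.2}

Two ports join when wires chain via beta-identified ports.
through alpha, on inputs (a1, a2): {out.1, a1.2} {out.2, a2.1, a2.2} {a1.1} (out.j = stage outer ports)
through beta, on inputs (a3, a1, a2): {out.1} {out.2, a3.1, a3.2} {a1.1} {a1.2} {a2.1, a2.2} (out.j = stage outer ports)


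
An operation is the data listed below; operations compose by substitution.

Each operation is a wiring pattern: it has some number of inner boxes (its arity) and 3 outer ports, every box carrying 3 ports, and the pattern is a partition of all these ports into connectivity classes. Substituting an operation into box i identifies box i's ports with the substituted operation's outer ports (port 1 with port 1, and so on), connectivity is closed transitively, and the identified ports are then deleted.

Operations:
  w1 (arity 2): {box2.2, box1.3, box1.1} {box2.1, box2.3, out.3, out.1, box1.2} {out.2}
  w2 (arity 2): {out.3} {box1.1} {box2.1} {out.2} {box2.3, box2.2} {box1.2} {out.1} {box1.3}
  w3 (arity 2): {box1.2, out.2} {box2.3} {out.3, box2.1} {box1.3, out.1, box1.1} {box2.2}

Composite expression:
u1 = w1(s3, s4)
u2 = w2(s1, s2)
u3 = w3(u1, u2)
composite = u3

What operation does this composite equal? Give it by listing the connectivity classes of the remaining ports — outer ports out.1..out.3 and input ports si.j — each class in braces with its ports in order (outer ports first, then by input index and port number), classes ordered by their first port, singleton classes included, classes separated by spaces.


Connectivity passes through glued w3-boundaries; trace each wire chain.
composing w1 on (s3, s4), with out.j its own outer ports: {out.1, out.3, s3.2, s4.1, s4.3} {out.2} {s3.1, s3.3, s4.2}
composing w2 on (s1, s2), with out.j its own outer ports: {out.1} {out.2} {out.3} {s1.1} {s1.2} {s1.3} {s2.1} {s2.2, s2.3}
composing w3 on (s3, s4, s1, s2), with out.j its own outer ports: {out.1, s3.2, s4.1, s4.3} {out.2} {out.3} {s1.1} {s1.2} {s1.3} {s2.1} {s2.2, s2.3} {s3.1, s3.3, s4.2}

{out.1, s3.2, s4.1, s4.3} {out.2} {out.3} {s1.1} {s1.2} {s1.3} {s2.1} {s2.2, s2.3} {s3.1, s3.3, s4.2}


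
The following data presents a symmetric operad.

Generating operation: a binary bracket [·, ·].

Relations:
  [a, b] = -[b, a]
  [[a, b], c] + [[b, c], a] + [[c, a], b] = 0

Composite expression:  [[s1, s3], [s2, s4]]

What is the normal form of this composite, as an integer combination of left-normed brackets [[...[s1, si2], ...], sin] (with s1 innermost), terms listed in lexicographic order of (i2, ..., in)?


[[[s1, s3], s2], s4] - [[[s1, s3], s4], s2]


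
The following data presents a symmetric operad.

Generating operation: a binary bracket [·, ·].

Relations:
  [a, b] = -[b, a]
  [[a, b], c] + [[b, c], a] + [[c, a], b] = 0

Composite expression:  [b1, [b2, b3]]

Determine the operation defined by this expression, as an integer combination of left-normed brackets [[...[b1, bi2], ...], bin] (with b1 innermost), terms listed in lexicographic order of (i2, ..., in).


[[b1, b2], b3] - [[b1, b3], b2]

Expand each bracket as ab - ba; the b1-initial words give the coefficients.
Composite bracket: [b1, [b2, b3]]
Each bracket splits as ab - ba, giving 4 signed words (2^2 = 4).
Only words starting with b1 matter:
  word b1b2b3 has sign +1, contributing +[[b1, b2], b3]
  word b1b3b2 has sign -1, contributing -[[b1, b3], b2]


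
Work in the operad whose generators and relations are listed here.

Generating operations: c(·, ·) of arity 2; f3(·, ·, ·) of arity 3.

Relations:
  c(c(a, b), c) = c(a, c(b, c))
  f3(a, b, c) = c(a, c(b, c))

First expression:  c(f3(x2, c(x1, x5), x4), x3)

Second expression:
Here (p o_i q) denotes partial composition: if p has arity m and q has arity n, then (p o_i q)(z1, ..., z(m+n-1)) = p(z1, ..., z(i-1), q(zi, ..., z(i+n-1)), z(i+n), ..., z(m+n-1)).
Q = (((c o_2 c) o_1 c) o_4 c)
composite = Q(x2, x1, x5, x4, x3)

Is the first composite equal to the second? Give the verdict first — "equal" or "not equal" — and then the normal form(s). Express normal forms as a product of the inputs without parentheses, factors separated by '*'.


equal — both sides give x2 * x1 * x5 * x4 * x3

The first composite normalizes to x2 * x1 * x5 * x4 * x3
The second composite normalizes to x2 * x1 * x5 * x4 * x3
The normal forms match — equal.
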